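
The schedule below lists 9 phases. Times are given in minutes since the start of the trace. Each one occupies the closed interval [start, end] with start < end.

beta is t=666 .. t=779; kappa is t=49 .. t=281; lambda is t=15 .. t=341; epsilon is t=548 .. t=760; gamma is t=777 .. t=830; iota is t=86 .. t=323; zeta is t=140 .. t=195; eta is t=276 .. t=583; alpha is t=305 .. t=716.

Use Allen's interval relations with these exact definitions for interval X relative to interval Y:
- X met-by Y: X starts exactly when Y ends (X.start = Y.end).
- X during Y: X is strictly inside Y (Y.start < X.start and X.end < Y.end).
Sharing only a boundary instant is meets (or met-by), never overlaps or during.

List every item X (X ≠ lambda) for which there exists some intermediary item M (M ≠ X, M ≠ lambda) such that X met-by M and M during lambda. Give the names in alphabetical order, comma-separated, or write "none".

Target lambda = [t=15, t=341].
Intermediaries M with M during lambda: iota, kappa, zeta.
Via iota — items with X met-by iota: none.
Via kappa — items with X met-by kappa: none.
Via zeta — items with X met-by zeta: none.
Union: none.

none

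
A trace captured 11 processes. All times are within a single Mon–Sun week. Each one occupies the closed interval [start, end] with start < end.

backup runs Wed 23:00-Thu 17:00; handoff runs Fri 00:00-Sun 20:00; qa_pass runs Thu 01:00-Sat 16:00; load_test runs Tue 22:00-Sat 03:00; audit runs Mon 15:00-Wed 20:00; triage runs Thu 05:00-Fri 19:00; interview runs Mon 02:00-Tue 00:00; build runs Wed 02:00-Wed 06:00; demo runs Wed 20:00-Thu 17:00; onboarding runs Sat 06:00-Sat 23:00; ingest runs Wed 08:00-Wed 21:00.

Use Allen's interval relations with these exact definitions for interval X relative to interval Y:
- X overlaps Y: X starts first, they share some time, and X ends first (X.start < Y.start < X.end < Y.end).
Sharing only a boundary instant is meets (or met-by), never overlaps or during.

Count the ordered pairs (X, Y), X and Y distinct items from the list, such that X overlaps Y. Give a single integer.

Checking all 110 ordered pairs for relation 'overlaps'; matching pairs in alphabetical order:
(audit, ingest): audit overlaps ingest ✓
(audit, load_test): audit overlaps load_test ✓
(backup, qa_pass): backup overlaps qa_pass ✓
(backup, triage): backup overlaps triage ✓
(demo, qa_pass): demo overlaps qa_pass ✓
(demo, triage): demo overlaps triage ✓
(ingest, demo): ingest overlaps demo ✓
(interview, audit): interview overlaps audit ✓
(load_test, handoff): load_test overlaps handoff ✓
(load_test, qa_pass): load_test overlaps qa_pass ✓
(qa_pass, handoff): qa_pass overlaps handoff ✓
(qa_pass, onboarding): qa_pass overlaps onboarding ✓
(triage, handoff): triage overlaps handoff ✓
Count: 13.

13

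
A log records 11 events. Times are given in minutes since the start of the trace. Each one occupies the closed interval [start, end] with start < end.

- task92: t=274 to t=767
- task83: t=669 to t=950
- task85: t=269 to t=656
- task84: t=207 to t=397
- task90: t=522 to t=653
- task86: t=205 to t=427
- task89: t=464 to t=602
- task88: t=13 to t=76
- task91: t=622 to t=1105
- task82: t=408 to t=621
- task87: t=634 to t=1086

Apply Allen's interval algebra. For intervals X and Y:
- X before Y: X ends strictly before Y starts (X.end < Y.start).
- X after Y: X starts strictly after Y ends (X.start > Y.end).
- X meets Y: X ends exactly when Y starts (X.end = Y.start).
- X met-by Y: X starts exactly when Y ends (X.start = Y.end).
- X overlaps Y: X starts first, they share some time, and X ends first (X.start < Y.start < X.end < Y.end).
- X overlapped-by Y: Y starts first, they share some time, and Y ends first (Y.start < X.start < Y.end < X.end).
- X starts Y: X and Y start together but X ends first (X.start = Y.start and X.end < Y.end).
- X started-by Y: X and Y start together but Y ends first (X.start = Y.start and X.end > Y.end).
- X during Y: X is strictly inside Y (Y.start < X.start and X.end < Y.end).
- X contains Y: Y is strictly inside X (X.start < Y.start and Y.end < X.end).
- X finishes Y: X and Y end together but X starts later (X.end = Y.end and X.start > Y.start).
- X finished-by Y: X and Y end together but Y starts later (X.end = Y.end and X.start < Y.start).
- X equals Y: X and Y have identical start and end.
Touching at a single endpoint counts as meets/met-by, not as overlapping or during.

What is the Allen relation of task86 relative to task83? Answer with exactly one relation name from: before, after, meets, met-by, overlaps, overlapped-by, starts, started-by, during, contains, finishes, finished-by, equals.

before

task86 = [t=205, t=427]; task83 = [t=669, t=950].
Compare endpoints: task86.start < task83.start, task86.start < task83.end, task86.end < task83.start, task86.end < task83.end.
That pattern is 'before'.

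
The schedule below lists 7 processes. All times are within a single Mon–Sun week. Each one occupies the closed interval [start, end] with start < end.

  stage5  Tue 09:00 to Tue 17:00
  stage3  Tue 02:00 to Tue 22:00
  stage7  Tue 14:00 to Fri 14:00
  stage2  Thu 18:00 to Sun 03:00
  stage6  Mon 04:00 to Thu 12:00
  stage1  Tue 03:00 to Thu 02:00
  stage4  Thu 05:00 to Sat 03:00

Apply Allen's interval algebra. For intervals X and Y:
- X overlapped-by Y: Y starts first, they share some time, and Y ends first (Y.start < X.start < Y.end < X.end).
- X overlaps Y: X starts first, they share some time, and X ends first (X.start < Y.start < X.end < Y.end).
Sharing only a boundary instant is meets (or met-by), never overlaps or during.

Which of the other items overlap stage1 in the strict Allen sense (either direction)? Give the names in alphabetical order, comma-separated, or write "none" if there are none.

stage3, stage7

Target stage1 = [Tue 03:00, Thu 02:00].
stage2 [Thu 18:00, Sun 03:00] → after → no.
stage3 [Tue 02:00, Tue 22:00] → overlaps → yes.
stage4 [Thu 05:00, Sat 03:00] → after → no.
stage5 [Tue 09:00, Tue 17:00] → during → no.
stage6 [Mon 04:00, Thu 12:00] → contains → no.
stage7 [Tue 14:00, Fri 14:00] → overlapped-by → yes.
Result: stage3, stage7.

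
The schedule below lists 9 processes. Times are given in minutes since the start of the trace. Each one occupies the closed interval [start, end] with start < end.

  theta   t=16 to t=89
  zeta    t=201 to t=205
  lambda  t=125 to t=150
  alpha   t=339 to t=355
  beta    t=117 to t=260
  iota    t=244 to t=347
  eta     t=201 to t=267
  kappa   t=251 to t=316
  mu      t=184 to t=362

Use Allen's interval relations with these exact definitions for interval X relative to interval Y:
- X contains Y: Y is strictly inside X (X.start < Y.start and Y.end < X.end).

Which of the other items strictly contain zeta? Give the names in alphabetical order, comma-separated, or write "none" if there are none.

beta, mu

Target zeta = [t=201, t=205].
alpha [t=339, t=355] → after → no.
beta [t=117, t=260] → contains → yes.
eta [t=201, t=267] → started-by → no.
iota [t=244, t=347] → after → no.
kappa [t=251, t=316] → after → no.
lambda [t=125, t=150] → before → no.
mu [t=184, t=362] → contains → yes.
theta [t=16, t=89] → before → no.
Result: beta, mu.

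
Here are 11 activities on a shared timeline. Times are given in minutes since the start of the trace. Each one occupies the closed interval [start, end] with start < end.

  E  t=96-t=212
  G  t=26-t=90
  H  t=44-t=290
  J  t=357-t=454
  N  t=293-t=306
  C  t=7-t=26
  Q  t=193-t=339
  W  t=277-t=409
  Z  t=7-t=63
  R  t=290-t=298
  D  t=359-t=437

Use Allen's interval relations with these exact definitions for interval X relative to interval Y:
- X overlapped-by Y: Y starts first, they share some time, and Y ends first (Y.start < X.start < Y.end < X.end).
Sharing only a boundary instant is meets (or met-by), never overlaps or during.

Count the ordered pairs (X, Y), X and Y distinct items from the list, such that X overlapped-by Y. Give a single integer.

10

Checking all 110 ordered pairs for relation 'overlapped-by'; matching pairs in alphabetical order:
(D, W): D overlapped-by W ✓
(G, Z): G overlapped-by Z ✓
(H, G): H overlapped-by G ✓
(H, Z): H overlapped-by Z ✓
(J, W): J overlapped-by W ✓
(N, R): N overlapped-by R ✓
(Q, E): Q overlapped-by E ✓
(Q, H): Q overlapped-by H ✓
(W, H): W overlapped-by H ✓
(W, Q): W overlapped-by Q ✓
Count: 10.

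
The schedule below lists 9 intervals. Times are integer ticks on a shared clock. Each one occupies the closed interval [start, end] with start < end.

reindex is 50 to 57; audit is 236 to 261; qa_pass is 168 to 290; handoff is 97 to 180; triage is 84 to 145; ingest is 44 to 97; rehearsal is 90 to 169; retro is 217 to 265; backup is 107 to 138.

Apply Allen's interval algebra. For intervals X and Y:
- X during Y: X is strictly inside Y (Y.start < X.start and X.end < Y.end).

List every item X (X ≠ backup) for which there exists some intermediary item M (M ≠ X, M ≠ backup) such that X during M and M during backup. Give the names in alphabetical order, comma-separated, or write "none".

none

Target backup = [107, 138].
Intermediaries M with M during backup: none.
Union: none.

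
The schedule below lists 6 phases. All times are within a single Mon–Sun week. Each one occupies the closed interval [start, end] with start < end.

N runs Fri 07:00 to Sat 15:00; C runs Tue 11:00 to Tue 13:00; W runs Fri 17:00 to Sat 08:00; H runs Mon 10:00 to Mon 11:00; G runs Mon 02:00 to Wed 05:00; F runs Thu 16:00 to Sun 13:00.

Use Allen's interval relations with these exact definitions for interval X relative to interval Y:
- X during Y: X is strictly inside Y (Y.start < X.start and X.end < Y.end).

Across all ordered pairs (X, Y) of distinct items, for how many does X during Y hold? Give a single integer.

5

Checking all 30 ordered pairs for relation 'during'; matching pairs in alphabetical order:
(C, G): C during G ✓
(H, G): H during G ✓
(N, F): N during F ✓
(W, F): W during F ✓
(W, N): W during N ✓
Count: 5.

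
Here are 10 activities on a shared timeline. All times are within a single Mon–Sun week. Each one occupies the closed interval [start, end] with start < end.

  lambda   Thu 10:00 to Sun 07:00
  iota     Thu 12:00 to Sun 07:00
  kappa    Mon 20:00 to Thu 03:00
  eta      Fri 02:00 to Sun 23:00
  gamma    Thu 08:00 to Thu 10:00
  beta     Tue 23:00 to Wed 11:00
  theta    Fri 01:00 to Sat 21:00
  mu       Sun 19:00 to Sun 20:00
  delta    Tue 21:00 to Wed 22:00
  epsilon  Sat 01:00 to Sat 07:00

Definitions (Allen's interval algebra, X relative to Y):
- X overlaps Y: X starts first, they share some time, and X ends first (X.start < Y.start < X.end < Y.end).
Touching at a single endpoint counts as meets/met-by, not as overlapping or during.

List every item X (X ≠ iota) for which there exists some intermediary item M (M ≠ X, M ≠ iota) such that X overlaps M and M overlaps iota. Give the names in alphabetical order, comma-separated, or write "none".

Target iota = [Thu 12:00, Sun 07:00].
Intermediaries M with M overlaps iota: none.
Union: none.

none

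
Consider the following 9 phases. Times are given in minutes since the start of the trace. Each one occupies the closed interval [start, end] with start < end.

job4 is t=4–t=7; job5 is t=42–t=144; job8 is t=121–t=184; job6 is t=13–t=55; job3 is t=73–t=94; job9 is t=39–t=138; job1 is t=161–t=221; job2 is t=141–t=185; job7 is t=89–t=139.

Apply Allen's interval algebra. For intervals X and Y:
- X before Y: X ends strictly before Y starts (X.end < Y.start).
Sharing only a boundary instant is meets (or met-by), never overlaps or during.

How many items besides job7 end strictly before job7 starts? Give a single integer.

2

Target job7 = [t=89, t=139].
job1 [t=161, t=221] → after → no.
job2 [t=141, t=185] → after → no.
job3 [t=73, t=94] → overlaps → no.
job4 [t=4, t=7] → before → counts.
job5 [t=42, t=144] → contains → no.
job6 [t=13, t=55] → before → counts.
job8 [t=121, t=184] → overlapped-by → no.
job9 [t=39, t=138] → overlaps → no.
Total: 2.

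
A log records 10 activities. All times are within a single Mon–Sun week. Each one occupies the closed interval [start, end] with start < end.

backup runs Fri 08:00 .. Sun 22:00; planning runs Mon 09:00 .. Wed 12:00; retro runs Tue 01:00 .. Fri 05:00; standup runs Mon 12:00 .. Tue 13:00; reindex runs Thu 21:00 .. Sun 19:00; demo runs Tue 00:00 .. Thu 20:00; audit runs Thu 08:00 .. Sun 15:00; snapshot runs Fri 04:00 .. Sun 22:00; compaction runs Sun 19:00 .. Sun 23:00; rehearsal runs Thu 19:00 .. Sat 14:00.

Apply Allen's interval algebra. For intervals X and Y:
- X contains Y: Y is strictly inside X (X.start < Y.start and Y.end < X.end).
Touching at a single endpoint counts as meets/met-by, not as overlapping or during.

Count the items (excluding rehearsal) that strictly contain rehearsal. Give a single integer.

Target rehearsal = [Thu 19:00, Sat 14:00].
audit [Thu 08:00, Sun 15:00] → contains → counts.
backup [Fri 08:00, Sun 22:00] → overlapped-by → no.
compaction [Sun 19:00, Sun 23:00] → after → no.
demo [Tue 00:00, Thu 20:00] → overlaps → no.
planning [Mon 09:00, Wed 12:00] → before → no.
reindex [Thu 21:00, Sun 19:00] → overlapped-by → no.
retro [Tue 01:00, Fri 05:00] → overlaps → no.
snapshot [Fri 04:00, Sun 22:00] → overlapped-by → no.
standup [Mon 12:00, Tue 13:00] → before → no.
Total: 1.

1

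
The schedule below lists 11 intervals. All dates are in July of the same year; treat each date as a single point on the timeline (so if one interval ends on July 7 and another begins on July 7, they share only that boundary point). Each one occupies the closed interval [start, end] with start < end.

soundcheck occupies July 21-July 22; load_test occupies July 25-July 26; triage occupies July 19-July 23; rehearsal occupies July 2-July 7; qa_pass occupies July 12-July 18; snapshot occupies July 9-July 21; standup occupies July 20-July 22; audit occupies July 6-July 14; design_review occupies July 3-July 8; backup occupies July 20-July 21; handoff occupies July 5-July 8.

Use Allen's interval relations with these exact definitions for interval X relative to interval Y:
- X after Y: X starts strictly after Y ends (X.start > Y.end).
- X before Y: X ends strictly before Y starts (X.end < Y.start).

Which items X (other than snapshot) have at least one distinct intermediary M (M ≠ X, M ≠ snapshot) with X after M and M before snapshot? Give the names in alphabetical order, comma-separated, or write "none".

Target snapshot = [July 9, July 21].
Intermediaries M with M before snapshot: design_review, handoff, rehearsal.
Via design_review — items with X after design_review: backup, load_test, qa_pass, soundcheck, standup, triage.
Via handoff — items with X after handoff: backup, load_test, qa_pass, soundcheck, standup, triage.
Via rehearsal — items with X after rehearsal: backup, load_test, qa_pass, soundcheck, standup, triage.
Union: backup, load_test, qa_pass, soundcheck, standup, triage.

backup, load_test, qa_pass, soundcheck, standup, triage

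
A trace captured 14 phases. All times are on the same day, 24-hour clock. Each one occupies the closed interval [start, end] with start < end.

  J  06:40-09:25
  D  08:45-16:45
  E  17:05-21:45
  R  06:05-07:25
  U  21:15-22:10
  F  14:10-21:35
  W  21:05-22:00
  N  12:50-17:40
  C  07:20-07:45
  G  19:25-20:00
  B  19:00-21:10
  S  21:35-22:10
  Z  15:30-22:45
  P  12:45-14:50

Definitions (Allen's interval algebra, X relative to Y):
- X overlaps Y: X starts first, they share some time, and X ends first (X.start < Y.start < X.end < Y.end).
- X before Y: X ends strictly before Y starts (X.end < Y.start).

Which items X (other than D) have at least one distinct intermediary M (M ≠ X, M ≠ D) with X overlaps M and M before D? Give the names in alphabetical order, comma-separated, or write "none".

Target D = [08:45, 16:45].
Intermediaries M with M before D: C, R.
Via C — items with X overlaps C: R.
Via R — items with X overlaps R: none.
Union: R.

R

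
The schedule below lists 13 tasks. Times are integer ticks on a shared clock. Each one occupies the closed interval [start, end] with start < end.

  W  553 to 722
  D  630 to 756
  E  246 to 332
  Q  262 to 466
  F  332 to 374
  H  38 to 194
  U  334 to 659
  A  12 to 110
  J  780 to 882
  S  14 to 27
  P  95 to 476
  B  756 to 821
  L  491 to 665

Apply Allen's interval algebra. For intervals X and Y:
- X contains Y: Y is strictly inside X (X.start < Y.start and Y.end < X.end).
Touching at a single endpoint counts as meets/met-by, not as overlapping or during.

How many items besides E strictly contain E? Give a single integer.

Target E = [246, 332].
A [12, 110] → before → no.
B [756, 821] → after → no.
D [630, 756] → after → no.
F [332, 374] → met-by → no.
H [38, 194] → before → no.
J [780, 882] → after → no.
L [491, 665] → after → no.
P [95, 476] → contains → counts.
Q [262, 466] → overlapped-by → no.
S [14, 27] → before → no.
U [334, 659] → after → no.
W [553, 722] → after → no.
Total: 1.

1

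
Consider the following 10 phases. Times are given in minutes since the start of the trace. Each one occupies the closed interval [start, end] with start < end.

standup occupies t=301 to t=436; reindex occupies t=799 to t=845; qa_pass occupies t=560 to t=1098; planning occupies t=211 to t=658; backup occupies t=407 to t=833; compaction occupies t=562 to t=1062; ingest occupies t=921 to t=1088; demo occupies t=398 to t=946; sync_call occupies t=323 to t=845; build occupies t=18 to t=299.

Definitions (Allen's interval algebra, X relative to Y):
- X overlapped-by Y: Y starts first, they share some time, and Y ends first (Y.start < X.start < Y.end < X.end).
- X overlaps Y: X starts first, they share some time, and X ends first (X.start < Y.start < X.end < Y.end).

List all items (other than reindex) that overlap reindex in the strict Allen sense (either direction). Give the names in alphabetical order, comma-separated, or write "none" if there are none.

Target reindex = [t=799, t=845].
backup [t=407, t=833] → overlaps → yes.
build [t=18, t=299] → before → no.
compaction [t=562, t=1062] → contains → no.
demo [t=398, t=946] → contains → no.
ingest [t=921, t=1088] → after → no.
planning [t=211, t=658] → before → no.
qa_pass [t=560, t=1098] → contains → no.
standup [t=301, t=436] → before → no.
sync_call [t=323, t=845] → finished-by → no.
Result: backup.

backup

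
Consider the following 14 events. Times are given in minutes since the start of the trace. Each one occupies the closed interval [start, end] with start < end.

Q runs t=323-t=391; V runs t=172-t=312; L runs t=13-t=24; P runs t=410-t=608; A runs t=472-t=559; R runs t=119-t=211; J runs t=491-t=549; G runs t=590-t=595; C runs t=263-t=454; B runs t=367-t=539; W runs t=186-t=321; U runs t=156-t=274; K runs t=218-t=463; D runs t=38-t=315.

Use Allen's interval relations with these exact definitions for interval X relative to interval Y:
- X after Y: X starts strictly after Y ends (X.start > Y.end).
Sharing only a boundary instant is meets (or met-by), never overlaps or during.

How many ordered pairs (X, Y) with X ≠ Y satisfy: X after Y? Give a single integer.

Checking all 182 ordered pairs for relation 'after'; matching pairs in alphabetical order:
(A, C): A after C ✓
(A, D): A after D ✓
(A, K): A after K ✓
(A, L): A after L ✓
(A, Q): A after Q ✓
(A, R): A after R ✓
(A, U): A after U ✓
(A, V): A after V ✓
(A, W): A after W ✓
(B, D): B after D ✓
(B, L): B after L ✓
(B, R): B after R ✓
(B, U): B after U ✓
(B, V): B after V ✓
(B, W): B after W ✓
(C, L): C after L ✓
(C, R): C after R ✓
(D, L): D after L ✓
(G, A): G after A ✓
(G, B): G after B ✓
(G, C): G after C ✓
(G, D): G after D ✓
(G, J): G after J ✓
(G, K): G after K ✓
... plus 34 further pairs not listed.
Count: 58.

58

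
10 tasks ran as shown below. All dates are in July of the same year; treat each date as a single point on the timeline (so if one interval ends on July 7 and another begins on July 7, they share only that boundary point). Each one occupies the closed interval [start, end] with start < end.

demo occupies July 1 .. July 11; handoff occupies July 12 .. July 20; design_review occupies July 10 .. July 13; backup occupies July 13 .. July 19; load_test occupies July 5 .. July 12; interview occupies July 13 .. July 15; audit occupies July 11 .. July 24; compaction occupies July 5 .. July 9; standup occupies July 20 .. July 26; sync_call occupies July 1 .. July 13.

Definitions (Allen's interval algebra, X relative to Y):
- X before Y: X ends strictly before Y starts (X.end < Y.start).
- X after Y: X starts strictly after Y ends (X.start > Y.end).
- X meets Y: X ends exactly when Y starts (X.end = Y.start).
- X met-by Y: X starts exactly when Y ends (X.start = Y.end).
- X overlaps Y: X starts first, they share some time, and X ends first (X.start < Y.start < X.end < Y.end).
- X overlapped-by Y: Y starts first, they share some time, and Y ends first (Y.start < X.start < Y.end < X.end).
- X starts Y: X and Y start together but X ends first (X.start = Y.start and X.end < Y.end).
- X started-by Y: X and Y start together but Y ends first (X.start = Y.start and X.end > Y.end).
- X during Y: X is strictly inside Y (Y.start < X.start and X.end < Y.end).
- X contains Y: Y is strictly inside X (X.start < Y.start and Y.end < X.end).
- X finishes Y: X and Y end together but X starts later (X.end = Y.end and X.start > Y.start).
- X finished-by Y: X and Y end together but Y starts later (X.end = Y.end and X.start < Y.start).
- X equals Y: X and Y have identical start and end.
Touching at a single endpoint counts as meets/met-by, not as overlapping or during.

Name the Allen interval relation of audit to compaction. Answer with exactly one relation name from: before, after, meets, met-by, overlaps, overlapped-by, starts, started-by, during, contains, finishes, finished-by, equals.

audit = [July 11, July 24]; compaction = [July 5, July 9].
Compare endpoints: audit.start > compaction.start, audit.start > compaction.end, audit.end > compaction.start, audit.end > compaction.end.
That pattern is 'after'.

after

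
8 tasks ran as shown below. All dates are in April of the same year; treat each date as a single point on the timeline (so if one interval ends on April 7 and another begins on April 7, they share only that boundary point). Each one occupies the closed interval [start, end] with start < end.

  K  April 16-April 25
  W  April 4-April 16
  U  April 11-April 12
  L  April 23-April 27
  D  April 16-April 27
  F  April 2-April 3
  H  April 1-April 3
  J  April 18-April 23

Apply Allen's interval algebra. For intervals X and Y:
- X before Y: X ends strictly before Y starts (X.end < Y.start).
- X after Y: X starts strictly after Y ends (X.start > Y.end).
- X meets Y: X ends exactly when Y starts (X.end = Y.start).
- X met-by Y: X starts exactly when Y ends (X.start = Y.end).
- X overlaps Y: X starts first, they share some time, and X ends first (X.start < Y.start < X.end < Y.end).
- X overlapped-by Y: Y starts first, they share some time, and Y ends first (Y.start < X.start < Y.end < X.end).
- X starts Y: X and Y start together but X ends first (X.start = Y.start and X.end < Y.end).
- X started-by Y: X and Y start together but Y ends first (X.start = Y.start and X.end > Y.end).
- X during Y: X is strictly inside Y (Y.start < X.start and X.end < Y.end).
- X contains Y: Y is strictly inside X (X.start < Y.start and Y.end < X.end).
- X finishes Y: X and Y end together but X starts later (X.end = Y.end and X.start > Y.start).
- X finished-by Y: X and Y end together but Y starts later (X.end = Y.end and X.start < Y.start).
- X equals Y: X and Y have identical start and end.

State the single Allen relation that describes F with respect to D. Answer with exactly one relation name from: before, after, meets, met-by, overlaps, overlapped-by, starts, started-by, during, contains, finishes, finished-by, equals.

before

F = [April 2, April 3]; D = [April 16, April 27].
Compare endpoints: F.start < D.start, F.start < D.end, F.end < D.start, F.end < D.end.
That pattern is 'before'.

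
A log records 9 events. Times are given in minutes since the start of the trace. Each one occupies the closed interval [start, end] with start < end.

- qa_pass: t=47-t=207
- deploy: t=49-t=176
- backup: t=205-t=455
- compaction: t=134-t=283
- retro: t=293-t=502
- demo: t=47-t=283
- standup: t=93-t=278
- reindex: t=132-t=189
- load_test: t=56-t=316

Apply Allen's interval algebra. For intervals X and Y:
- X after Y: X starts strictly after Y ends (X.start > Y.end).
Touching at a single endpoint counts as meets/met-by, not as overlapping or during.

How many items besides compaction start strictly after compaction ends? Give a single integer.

1

Target compaction = [t=134, t=283].
backup [t=205, t=455] → overlapped-by → no.
demo [t=47, t=283] → finished-by → no.
deploy [t=49, t=176] → overlaps → no.
load_test [t=56, t=316] → contains → no.
qa_pass [t=47, t=207] → overlaps → no.
reindex [t=132, t=189] → overlaps → no.
retro [t=293, t=502] → after → counts.
standup [t=93, t=278] → overlaps → no.
Total: 1.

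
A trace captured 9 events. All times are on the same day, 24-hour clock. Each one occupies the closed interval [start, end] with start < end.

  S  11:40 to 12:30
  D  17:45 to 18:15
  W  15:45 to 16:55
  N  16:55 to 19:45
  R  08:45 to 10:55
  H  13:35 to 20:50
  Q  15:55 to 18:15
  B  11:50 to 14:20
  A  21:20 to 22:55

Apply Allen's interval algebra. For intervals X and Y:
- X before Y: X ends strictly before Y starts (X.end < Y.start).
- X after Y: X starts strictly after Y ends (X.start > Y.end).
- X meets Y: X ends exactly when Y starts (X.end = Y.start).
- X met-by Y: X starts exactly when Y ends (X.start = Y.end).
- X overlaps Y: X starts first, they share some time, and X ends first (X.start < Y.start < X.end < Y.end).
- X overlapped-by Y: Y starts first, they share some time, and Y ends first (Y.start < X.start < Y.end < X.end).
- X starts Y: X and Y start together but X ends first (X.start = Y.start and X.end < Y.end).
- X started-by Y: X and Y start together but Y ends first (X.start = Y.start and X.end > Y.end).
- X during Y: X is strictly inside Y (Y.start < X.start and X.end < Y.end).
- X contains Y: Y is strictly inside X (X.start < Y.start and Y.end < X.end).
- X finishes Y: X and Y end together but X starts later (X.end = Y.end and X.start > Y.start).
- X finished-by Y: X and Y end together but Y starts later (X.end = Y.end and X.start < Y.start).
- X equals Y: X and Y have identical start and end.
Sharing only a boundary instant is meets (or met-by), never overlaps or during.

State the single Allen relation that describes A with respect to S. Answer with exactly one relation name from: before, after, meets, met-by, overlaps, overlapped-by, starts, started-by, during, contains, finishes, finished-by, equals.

after

A = [21:20, 22:55]; S = [11:40, 12:30].
Compare endpoints: A.start > S.start, A.start > S.end, A.end > S.start, A.end > S.end.
That pattern is 'after'.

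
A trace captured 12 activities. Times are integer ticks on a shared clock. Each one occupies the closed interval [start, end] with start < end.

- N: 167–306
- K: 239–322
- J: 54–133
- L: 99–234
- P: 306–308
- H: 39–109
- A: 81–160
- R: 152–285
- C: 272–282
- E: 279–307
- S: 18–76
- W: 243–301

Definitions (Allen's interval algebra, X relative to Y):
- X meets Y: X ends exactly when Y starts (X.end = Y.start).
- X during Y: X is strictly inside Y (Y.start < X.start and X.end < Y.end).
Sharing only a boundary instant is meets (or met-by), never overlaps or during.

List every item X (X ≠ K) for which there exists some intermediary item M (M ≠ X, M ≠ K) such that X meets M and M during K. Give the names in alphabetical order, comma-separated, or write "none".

N

Target K = [239, 322].
Intermediaries M with M during K: C, E, P, W.
Via C — items with X meets C: none.
Via E — items with X meets E: none.
Via P — items with X meets P: N.
Via W — items with X meets W: none.
Union: N.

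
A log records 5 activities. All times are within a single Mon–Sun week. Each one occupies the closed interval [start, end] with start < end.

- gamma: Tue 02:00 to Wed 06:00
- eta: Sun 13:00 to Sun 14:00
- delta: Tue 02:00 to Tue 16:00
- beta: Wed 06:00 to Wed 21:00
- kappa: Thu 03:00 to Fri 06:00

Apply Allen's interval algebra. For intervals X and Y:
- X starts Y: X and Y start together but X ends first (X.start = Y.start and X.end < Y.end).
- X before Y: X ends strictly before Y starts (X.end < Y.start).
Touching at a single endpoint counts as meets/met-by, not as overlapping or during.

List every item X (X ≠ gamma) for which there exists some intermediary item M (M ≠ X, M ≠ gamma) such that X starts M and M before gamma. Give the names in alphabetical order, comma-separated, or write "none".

Target gamma = [Tue 02:00, Wed 06:00].
Intermediaries M with M before gamma: none.
Union: none.

none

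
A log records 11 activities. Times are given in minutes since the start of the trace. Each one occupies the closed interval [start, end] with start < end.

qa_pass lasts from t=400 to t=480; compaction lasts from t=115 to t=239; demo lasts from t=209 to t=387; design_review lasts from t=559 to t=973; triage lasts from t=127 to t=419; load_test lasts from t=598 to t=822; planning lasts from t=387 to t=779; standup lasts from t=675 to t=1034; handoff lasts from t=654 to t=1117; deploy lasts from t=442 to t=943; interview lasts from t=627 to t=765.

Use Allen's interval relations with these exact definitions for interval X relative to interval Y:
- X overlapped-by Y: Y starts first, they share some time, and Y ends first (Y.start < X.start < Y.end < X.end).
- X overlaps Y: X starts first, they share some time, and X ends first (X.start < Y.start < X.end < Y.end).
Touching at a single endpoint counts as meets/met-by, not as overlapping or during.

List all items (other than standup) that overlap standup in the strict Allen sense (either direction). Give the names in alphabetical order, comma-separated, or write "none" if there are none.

deploy, design_review, interview, load_test, planning

Target standup = [t=675, t=1034].
compaction [t=115, t=239] → before → no.
demo [t=209, t=387] → before → no.
deploy [t=442, t=943] → overlaps → yes.
design_review [t=559, t=973] → overlaps → yes.
handoff [t=654, t=1117] → contains → no.
interview [t=627, t=765] → overlaps → yes.
load_test [t=598, t=822] → overlaps → yes.
planning [t=387, t=779] → overlaps → yes.
qa_pass [t=400, t=480] → before → no.
triage [t=127, t=419] → before → no.
Result: deploy, design_review, interview, load_test, planning.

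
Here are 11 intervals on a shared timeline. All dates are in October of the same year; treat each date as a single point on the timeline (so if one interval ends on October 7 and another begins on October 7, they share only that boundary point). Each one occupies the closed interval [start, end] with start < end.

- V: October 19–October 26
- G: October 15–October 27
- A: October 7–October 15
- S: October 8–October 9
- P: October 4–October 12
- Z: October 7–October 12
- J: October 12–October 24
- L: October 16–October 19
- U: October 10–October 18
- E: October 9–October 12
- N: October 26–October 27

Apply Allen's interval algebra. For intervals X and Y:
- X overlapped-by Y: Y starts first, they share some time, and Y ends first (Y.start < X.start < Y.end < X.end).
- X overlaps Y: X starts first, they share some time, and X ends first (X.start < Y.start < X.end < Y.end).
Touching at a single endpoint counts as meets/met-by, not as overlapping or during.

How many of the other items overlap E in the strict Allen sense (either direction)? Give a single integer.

1

Target E = [October 9, October 12].
A [October 7, October 15] → contains → no.
G [October 15, October 27] → after → no.
J [October 12, October 24] → met-by → no.
L [October 16, October 19] → after → no.
N [October 26, October 27] → after → no.
P [October 4, October 12] → finished-by → no.
S [October 8, October 9] → meets → no.
U [October 10, October 18] → overlapped-by → counts.
V [October 19, October 26] → after → no.
Z [October 7, October 12] → finished-by → no.
Total: 1.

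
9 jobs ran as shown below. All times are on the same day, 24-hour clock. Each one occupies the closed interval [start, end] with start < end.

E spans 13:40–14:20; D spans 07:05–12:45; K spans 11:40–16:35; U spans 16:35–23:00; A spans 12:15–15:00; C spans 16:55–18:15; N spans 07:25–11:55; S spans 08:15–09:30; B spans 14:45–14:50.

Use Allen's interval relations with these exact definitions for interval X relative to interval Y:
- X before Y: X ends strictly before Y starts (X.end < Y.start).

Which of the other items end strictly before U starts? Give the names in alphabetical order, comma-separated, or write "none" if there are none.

A, B, D, E, N, S

Target U = [16:35, 23:00].
A [12:15, 15:00] → before → yes.
B [14:45, 14:50] → before → yes.
C [16:55, 18:15] → during → no.
D [07:05, 12:45] → before → yes.
E [13:40, 14:20] → before → yes.
K [11:40, 16:35] → meets → no.
N [07:25, 11:55] → before → yes.
S [08:15, 09:30] → before → yes.
Result: A, B, D, E, N, S.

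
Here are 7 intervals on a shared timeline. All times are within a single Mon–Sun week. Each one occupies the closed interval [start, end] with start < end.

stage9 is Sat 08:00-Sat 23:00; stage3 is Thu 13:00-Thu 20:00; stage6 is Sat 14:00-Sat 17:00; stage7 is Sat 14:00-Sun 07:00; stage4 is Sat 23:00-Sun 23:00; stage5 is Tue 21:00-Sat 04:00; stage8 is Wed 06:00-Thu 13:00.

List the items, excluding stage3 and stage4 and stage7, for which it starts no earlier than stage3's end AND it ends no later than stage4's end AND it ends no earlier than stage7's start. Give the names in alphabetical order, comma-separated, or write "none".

Conditions: its start is no earlier than stage3's end (X.start >= Thu 20:00) AND its end is no later than stage4's end (X.end <= Sun 23:00) AND its end is no earlier than stage7's start (X.end >= Sat 14:00).
stage5: start Tue 21:00 >= Thu 20:00? ✗; end Sat 04:00 <= Sun 23:00? ✓; end Sat 04:00 >= Sat 14:00? ✗ → no.
stage6: start Sat 14:00 >= Thu 20:00? ✓; end Sat 17:00 <= Sun 23:00? ✓; end Sat 17:00 >= Sat 14:00? ✓ → yes.
stage8: start Wed 06:00 >= Thu 20:00? ✗; end Thu 13:00 <= Sun 23:00? ✓; end Thu 13:00 >= Sat 14:00? ✗ → no.
stage9: start Sat 08:00 >= Thu 20:00? ✓; end Sat 23:00 <= Sun 23:00? ✓; end Sat 23:00 >= Sat 14:00? ✓ → yes.
Result: stage6, stage9.

stage6, stage9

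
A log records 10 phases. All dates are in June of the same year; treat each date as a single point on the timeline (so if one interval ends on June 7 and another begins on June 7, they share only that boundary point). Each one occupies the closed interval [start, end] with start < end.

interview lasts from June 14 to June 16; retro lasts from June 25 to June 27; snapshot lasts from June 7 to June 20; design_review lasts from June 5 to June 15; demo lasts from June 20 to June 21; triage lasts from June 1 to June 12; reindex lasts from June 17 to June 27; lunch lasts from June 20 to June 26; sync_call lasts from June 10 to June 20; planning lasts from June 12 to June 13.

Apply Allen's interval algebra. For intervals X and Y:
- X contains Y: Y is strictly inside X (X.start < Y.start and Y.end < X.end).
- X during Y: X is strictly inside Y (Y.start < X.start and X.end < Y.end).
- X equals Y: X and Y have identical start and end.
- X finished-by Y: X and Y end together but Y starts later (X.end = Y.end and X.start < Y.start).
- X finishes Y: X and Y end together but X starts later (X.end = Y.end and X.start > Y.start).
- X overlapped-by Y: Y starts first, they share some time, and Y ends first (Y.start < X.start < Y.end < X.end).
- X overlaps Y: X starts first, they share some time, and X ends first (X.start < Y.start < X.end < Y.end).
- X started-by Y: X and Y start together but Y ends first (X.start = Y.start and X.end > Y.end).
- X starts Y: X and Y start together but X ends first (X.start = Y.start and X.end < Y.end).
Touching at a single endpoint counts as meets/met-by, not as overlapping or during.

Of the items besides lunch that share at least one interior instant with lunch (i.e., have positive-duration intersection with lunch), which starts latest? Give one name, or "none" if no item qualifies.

Target lunch = [June 20, June 26].
demo [June 20, June 21] → starts → candidate.
design_review [June 5, June 15] → before → excluded.
interview [June 14, June 16] → before → excluded.
planning [June 12, June 13] → before → excluded.
reindex [June 17, June 27] → contains → candidate.
retro [June 25, June 27] → overlapped-by → candidate.
snapshot [June 7, June 20] → meets → excluded.
sync_call [June 10, June 20] → meets → excluded.
triage [June 1, June 12] → before → excluded.
Among candidates, latest start is June 25 → retro.

retro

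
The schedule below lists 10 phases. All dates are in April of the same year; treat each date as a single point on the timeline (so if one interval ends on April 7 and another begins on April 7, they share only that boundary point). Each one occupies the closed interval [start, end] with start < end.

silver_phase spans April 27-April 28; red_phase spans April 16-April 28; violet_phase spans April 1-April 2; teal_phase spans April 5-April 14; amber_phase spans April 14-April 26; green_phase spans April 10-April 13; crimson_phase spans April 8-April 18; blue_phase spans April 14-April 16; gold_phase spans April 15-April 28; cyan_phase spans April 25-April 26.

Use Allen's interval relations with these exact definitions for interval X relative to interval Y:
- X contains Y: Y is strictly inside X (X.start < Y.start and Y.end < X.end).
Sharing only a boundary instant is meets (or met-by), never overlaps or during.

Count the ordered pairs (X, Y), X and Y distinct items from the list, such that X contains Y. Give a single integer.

5

Checking all 90 ordered pairs for relation 'contains'; matching pairs in alphabetical order:
(crimson_phase, blue_phase): crimson_phase contains blue_phase ✓
(crimson_phase, green_phase): crimson_phase contains green_phase ✓
(gold_phase, cyan_phase): gold_phase contains cyan_phase ✓
(red_phase, cyan_phase): red_phase contains cyan_phase ✓
(teal_phase, green_phase): teal_phase contains green_phase ✓
Count: 5.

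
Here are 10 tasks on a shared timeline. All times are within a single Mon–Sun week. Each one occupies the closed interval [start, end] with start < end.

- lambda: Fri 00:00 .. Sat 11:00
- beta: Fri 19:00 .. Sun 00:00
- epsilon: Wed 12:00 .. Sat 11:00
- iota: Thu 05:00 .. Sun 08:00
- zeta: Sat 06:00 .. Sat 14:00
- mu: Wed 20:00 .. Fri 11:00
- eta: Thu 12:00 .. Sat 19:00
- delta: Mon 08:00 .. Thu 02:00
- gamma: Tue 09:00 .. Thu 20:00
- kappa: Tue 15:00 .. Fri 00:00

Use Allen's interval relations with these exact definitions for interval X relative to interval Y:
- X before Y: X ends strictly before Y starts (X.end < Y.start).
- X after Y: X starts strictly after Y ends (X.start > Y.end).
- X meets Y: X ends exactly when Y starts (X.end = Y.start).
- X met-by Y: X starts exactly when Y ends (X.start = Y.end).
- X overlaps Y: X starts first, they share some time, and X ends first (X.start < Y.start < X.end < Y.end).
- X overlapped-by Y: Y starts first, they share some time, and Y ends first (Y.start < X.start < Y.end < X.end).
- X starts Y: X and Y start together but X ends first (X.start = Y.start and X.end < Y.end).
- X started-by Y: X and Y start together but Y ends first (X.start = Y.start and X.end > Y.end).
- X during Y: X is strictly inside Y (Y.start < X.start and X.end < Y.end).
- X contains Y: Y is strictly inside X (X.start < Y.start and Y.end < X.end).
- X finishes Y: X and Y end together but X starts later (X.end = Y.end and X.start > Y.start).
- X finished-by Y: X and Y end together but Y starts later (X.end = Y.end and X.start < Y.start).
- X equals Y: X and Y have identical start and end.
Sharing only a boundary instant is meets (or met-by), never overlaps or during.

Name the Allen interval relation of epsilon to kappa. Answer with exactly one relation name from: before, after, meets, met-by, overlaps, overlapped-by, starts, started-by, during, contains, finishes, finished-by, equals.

overlapped-by

epsilon = [Wed 12:00, Sat 11:00]; kappa = [Tue 15:00, Fri 00:00].
Compare endpoints: epsilon.start > kappa.start, epsilon.start < kappa.end, epsilon.end > kappa.start, epsilon.end > kappa.end.
That pattern is 'overlapped-by'.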